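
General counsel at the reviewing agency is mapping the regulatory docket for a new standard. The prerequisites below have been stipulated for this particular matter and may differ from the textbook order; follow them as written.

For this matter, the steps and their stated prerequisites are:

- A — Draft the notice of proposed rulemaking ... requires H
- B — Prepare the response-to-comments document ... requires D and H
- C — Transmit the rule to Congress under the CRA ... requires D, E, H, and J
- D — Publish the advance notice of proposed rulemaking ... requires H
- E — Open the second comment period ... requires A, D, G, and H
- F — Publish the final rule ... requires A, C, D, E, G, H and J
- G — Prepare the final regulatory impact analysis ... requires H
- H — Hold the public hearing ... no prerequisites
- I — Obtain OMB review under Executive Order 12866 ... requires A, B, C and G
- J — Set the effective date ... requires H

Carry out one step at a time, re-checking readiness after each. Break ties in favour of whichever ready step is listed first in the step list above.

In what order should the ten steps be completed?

H A D B G E J C F I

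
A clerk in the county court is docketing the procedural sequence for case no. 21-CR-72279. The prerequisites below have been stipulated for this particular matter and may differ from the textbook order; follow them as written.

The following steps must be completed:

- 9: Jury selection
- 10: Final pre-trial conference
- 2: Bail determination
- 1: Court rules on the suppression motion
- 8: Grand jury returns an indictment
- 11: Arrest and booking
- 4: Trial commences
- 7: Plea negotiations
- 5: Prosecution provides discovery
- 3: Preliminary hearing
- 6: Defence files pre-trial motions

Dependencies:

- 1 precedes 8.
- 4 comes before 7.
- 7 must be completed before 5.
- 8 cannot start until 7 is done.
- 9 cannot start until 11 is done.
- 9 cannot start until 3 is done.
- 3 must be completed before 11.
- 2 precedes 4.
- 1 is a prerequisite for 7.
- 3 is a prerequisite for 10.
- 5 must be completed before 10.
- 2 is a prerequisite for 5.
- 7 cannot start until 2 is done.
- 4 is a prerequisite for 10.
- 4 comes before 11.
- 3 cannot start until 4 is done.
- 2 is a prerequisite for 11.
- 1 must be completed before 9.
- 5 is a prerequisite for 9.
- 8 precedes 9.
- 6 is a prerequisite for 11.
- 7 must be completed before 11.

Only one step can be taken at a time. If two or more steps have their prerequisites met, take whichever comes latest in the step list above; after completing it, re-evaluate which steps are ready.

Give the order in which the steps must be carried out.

6, 1 and 2 have no prerequisites; 6 is listed later, so 6 is first.
1 and 2 are both available; 1 is listed later → 1.
2 is the only step now ready → 2.
4 needed 2, now all done → 4.
Ready: 3 and 7. 3 is listed later → 3.
7 needed 4, 1 and 2, now all done → 7.
Now 5, 11 and 8 have their prerequisites met. 5 is listed later, so 5 next.
10 now also ready, so the ready set is {11, 8, 10}; 11 is listed later → 11.
Ready: 8 and 10. 8 is listed later → 8.
9 now also ready, so the ready set is {10, 9}; 10 is listed later → 10.
Next only 9 has its prerequisites met → 9.

6 1 2 4 3 7 5 11 8 10 9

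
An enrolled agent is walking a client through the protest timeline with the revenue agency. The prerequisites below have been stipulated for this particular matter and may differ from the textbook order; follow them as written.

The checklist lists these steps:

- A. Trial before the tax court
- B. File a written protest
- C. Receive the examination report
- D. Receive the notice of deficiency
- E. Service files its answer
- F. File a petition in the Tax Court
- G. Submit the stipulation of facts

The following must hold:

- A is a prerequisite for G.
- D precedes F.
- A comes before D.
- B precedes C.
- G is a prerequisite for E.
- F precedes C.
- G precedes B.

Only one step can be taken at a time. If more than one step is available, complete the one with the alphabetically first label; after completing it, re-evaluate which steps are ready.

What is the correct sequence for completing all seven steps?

A, D, F, G, B, C, E

A is the only step with nothing outstanding, so it goes first.
Ready: D and G. D has the earlier label → D.
F now also ready, so the ready set is {F, G}; F has the earlier label → F.
G needed A, now all done → G.
B and E are both available; B has the earlier label → B.
C now also ready, so the ready set is {C, E}; C has the earlier label → C.
That leaves E as the only ready step → E.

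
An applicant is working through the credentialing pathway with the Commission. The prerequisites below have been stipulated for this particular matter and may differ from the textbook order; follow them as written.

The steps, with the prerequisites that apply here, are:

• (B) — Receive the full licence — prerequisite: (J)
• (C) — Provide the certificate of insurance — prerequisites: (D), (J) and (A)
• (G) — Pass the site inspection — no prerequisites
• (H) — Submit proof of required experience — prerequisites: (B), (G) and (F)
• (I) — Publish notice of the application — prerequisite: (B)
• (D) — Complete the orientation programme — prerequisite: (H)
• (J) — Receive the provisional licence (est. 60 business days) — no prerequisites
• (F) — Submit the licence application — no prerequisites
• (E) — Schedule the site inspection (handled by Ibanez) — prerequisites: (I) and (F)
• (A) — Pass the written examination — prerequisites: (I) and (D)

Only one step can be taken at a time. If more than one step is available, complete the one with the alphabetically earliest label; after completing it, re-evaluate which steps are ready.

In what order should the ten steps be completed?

(F) → (G) → (J) → (B) → (H) → (D) → (I) → (A) → (C) → (E)

(F), (G) and (J) have no prerequisites; (F) has the earlier label, so (F) is first.
(G) and (J) are both available; (G) has the earlier label → (G).
That leaves (J) as the only ready step → (J).
(B) is the only step now ready → (B).
Ready: (H) and (I). (H) has the earlier label → (H).
(D) now also ready, so the ready set is {(D), (I)}; (D) has the earlier label → (D).
(I) needed (B), now all done → (I).
(A) and (E) are both available; (A) has the earlier label → (A).
(C) and (E) are both available; (C) has the earlier label → (C).
(E) needed (F) and (I), now all done → (E).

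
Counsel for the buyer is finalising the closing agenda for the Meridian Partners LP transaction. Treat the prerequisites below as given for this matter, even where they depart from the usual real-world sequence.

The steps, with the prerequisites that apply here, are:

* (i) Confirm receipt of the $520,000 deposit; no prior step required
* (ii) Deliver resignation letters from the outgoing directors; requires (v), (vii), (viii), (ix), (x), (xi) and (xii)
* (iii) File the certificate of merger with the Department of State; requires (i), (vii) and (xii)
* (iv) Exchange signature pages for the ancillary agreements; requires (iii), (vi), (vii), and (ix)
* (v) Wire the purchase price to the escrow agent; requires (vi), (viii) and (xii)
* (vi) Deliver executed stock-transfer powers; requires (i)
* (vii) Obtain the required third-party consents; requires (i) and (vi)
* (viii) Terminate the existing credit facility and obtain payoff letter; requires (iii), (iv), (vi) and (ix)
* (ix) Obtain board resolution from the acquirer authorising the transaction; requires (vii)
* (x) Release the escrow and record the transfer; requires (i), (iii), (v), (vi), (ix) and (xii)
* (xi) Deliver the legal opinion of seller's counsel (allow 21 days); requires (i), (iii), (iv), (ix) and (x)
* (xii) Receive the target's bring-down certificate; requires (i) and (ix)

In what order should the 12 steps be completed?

Only (i) has no prerequisites, so it is first.
That leaves (vi) as the only ready step → (vi).
(vii) is the only step now ready → (vii).
(ix) is the only step now ready → (ix).
That leaves (xii) as the only ready step → (xii).
(iii) needed (i), (vii) and (xii), now all done → (iii).
Next only (iv) has its prerequisites met → (iv).
That leaves (viii) as the only ready step → (viii).
That leaves (v) as the only ready step → (v).
That leaves (x) as the only ready step → (x).
Next only (xi) has its prerequisites met → (xi).
(ii) needed (v), (vii), (viii), (ix), (x), (xi) and (xii), now all done → (ii).

(i) → (vi) → (vii) → (ix) → (xii) → (iii) → (iv) → (viii) → (v) → (x) → (xi) → (ii)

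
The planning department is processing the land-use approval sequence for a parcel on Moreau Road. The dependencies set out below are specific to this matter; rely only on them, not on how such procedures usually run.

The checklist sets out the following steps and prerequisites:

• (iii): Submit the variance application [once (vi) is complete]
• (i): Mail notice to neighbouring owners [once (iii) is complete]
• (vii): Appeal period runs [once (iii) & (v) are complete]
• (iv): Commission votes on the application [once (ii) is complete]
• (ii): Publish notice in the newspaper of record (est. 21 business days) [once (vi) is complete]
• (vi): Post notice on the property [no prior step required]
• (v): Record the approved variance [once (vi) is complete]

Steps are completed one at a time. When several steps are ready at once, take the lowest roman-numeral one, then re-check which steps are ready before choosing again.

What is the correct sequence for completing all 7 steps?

(vi) is the only step with nothing outstanding, so it goes first.
Ready: (ii), (iii) and (v). (ii) has the earlier label → (ii).
(iv) now also ready, so the ready set is {(iii), (iv), (v)}; (iii) has the earlier label → (iii).
(i) now also ready, so the ready set is {(i), (iv), (v)}; (i) has the earlier label → (i).
Ready: (iv) and (v). (iv) has the earlier label → (iv).
(v) needed (vi), now all done → (v).
Next only (vii) has its prerequisites met → (vii).

(vi), (ii), (iii), (i), (iv), (v), (vii)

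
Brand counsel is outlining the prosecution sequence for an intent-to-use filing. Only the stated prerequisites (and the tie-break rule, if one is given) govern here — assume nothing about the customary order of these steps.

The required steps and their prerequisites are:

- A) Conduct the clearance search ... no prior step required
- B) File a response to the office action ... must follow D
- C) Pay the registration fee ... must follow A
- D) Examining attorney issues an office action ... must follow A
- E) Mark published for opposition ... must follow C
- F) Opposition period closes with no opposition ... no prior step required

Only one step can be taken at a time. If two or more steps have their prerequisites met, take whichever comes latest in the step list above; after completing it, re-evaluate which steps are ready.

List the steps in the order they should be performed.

F, A, D, C, E, B

Nothing is required for F and A. F is listed later → F first.
That leaves A as the only ready step → A.
Ready: D and C. D is listed later → D.
B now also ready, so the ready set is {C, B}; C is listed later → C.
Now E and B have their prerequisites met. E is listed later, so E next.
B is the only step now ready → B.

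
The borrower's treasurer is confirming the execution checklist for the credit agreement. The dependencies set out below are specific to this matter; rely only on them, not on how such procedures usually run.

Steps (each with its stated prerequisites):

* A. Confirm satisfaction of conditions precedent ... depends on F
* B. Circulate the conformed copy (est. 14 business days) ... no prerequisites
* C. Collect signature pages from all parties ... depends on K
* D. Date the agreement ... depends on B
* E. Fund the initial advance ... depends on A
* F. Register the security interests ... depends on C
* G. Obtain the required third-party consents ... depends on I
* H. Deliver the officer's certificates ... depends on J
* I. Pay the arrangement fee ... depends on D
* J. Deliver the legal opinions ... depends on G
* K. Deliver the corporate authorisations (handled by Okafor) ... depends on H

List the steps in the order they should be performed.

B has no prerequisites → B first.
Next only D has its prerequisites met → D.
I needed D, now all done → I.
G needed I, now all done → G.
J is the only step now ready → J.
Next only H has its prerequisites met → H.
Next only K has its prerequisites met → K.
That leaves C as the only ready step → C.
Next only F has its prerequisites met → F.
That leaves A as the only ready step → A.
E needed A, now all done → E.

B, D, I, G, J, H, K, C, F, A, E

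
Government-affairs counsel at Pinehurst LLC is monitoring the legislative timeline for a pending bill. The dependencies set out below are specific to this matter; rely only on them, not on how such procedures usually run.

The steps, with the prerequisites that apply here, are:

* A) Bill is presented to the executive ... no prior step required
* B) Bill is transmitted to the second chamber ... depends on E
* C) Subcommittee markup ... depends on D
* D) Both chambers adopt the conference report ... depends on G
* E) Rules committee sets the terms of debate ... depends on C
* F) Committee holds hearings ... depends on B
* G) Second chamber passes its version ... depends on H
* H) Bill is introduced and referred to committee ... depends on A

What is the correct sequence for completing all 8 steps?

A is the only step with nothing outstanding, so it goes first.
H needed A, now all done → H.
G needed H, now all done → G.
That leaves D as the only ready step → D.
C needed D, now all done → C.
Next only E has its prerequisites met → E.
B is the only step now ready → B.
Next only F has its prerequisites met → F.

A → H → G → D → C → E → B → F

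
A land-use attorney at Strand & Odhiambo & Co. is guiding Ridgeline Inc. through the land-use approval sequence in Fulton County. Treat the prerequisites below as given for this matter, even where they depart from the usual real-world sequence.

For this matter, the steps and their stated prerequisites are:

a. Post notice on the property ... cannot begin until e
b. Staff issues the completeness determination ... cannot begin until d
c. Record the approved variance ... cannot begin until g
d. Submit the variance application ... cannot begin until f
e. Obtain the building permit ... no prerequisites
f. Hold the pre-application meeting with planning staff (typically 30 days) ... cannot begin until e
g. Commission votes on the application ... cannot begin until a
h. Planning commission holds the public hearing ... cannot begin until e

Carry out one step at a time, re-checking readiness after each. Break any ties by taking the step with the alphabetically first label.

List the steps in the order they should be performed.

e, a, f, d, b, g, c, h

e is the only step with nothing outstanding, so it goes first.
Now a, f and h have their prerequisites met. a has the earlier label, so a next.
g now also ready, so the ready set is {f, g, h}; f has the earlier label → f.
d, g and h are all available; d has the earlier label → d.
Now b, g and h have their prerequisites met. b has the earlier label, so b next.
g and h are both available; g has the earlier label → g.
c now also ready, so the ready set is {c, h}; c has the earlier label → c.
h is the only step now ready → h.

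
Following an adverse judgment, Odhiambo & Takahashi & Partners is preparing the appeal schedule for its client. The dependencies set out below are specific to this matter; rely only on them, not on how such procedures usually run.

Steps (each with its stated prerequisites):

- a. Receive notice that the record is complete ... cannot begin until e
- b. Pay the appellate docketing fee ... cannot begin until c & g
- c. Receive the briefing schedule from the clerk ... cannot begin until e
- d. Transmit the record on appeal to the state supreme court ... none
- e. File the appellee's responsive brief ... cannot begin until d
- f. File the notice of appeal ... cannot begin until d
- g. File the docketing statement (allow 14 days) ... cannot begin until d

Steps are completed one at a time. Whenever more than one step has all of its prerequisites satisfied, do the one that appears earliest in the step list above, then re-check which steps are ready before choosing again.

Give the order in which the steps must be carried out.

d is the only step with nothing outstanding, so it goes first.
Ready: e, f and g. e is listed earlier → e.
a, c, f and g are all available; a is listed earlier → a.
c, f and g are all available; c is listed earlier → c.
Ready: f and g. f is listed earlier → f.
That leaves g as the only ready step → g.
b needed c and g, now all done → b.

d e a c f g b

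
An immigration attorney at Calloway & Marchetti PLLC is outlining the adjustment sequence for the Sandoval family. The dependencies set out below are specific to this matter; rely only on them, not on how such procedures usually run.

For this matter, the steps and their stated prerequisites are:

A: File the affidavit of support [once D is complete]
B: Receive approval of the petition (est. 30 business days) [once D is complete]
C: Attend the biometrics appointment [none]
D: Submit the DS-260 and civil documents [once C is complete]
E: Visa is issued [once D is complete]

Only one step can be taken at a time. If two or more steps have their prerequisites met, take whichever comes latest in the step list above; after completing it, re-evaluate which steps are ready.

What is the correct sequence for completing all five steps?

Only C has no prerequisites, so it is first.
That leaves D as the only ready step → D.
Ready: E, B and A. E is listed later → E.
B and A are both available; B is listed later → B.
A needed D, now all done → A.

C, D, E, B, A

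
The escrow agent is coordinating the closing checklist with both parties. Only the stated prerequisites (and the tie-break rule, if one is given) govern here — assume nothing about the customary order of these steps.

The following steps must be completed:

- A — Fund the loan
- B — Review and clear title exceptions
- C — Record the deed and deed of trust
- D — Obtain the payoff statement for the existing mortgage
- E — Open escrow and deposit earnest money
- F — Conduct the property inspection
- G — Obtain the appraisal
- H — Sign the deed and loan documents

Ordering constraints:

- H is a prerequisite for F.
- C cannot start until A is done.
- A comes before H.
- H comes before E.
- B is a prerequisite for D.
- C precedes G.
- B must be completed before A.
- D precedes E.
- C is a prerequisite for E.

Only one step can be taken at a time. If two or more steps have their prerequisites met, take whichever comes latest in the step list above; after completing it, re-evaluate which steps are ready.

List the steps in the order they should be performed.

B, D, A, H, F, C, G, E

Only B has no prerequisites, so it is first.
Ready: D and A. D is listed later → D.
Next only A has its prerequisites met → A.
Ready: H and C. H is listed later → H.
F now also ready, so the ready set is {F, C}; F is listed later → F.
That leaves C as the only ready step → C.
Now G and E have their prerequisites met. G is listed later, so G next.
That leaves E as the only ready step → E.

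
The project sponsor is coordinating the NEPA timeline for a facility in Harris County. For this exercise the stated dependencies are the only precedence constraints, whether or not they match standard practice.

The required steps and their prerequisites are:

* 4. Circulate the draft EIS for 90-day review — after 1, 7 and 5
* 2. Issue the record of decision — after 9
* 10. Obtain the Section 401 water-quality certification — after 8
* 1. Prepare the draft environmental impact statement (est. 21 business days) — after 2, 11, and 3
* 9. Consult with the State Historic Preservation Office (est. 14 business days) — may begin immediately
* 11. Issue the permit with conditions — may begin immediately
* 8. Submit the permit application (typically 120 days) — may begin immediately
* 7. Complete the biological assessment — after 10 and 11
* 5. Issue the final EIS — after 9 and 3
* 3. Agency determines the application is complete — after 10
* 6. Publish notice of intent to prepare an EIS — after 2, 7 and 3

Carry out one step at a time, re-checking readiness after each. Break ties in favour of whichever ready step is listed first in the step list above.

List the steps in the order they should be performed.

9, 11 and 8 have no prerequisites; 9 is listed earlier, so 9 is first.
2 now also ready, so the ready set is {2, 11, 8}; 2 is listed earlier → 2.
Now 11 and 8 have their prerequisites met. 11 is listed earlier, so 11 next.
8 is the only step now ready → 8.
Next only 10 has its prerequisites met → 10.
7 and 3 are both available; 7 is listed earlier → 7.
That leaves 3 as the only ready step → 3.
Now 1, 5 and 6 have their prerequisites met. 1 is listed earlier, so 1 next.
Ready: 5 and 6. 5 is listed earlier → 5.
4 now also ready, so the ready set is {4, 6}; 4 is listed earlier → 4.
6 needed 2, 7 and 3, now all done → 6.

9, 2, 11, 8, 10, 7, 3, 1, 5, 4, 6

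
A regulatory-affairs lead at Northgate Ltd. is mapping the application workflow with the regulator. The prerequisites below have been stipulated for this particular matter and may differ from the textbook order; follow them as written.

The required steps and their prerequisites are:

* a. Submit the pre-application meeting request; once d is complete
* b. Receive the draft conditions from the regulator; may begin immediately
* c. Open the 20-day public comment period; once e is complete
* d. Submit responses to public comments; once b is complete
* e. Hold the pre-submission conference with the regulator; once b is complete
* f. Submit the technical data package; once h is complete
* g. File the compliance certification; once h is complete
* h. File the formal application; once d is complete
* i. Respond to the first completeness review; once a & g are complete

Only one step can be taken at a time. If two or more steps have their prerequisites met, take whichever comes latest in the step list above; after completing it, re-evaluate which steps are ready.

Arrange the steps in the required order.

b has no prerequisites → b first.
Now e and d have their prerequisites met. e is listed later, so e next.
Now d and c have their prerequisites met. d is listed later, so d next.
h and a now also ready, so the ready set is {h, c, a}; h is listed later → h.
g and f now also ready, so the ready set is {g, f, c, a}; g is listed later → g.
Ready: f, c and a. f is listed later → f.
Ready: c and a. c is listed later → c.
a needed d, now all done → a.
i needed g and a, now all done → i.

b → e → d → h → g → f → c → a → i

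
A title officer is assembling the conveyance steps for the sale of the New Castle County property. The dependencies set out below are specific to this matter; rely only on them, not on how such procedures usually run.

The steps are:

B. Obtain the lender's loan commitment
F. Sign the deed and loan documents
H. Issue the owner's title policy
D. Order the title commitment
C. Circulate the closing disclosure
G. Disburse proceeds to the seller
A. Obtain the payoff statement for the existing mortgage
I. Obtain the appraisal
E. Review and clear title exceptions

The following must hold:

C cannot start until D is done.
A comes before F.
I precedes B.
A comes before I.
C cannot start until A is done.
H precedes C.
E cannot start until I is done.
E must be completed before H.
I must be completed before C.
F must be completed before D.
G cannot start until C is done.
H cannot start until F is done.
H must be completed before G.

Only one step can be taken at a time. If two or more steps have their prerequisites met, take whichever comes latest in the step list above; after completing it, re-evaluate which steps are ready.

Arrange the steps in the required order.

A, I, E, F, D, H, C, G, B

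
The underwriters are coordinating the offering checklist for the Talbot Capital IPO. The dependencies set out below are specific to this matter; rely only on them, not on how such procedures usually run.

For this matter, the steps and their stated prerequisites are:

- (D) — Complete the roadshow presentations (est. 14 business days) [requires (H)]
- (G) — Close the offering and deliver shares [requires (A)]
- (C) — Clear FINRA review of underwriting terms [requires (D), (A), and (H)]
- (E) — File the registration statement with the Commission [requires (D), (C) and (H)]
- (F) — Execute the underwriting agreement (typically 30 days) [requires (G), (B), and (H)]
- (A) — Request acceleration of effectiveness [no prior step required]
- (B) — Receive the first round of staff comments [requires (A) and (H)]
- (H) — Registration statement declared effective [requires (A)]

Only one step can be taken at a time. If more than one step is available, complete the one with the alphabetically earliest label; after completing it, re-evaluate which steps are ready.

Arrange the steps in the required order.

(A) (G) (H) (B) (D) (C) (E) (F)

(A) has no prerequisites → (A) first.
(G) and (H) are both available; (G) has the earlier label → (G).
Next only (H) has its prerequisites met → (H).
Now (B) and (D) have their prerequisites met. (B) has the earlier label, so (B) next.
(F) now also ready, so the ready set is {(D), (F)}; (D) has the earlier label → (D).
Now (C) and (F) have their prerequisites met. (C) has the earlier label, so (C) next.
Ready: (E) and (F). (E) has the earlier label → (E).
That leaves (F) as the only ready step → (F).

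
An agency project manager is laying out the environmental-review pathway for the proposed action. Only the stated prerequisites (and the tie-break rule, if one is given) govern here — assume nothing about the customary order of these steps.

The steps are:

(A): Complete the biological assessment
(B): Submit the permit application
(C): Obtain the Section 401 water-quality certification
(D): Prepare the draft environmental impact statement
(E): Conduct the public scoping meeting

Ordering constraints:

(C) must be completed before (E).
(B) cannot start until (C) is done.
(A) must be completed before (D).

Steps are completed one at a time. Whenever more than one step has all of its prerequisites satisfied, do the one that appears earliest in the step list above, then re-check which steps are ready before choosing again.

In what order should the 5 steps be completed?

(A), (C), (B), (D), (E)

(A) and (C) have no prerequisites; (A) is listed earlier, so (A) is first.
Now (C) and (D) have their prerequisites met. (C) is listed earlier, so (C) next.
(B) and (E) now also ready, so the ready set is {(B), (D), (E)}; (B) is listed earlier → (B).
Ready: (D) and (E). (D) is listed earlier → (D).
(E) is the only step now ready → (E).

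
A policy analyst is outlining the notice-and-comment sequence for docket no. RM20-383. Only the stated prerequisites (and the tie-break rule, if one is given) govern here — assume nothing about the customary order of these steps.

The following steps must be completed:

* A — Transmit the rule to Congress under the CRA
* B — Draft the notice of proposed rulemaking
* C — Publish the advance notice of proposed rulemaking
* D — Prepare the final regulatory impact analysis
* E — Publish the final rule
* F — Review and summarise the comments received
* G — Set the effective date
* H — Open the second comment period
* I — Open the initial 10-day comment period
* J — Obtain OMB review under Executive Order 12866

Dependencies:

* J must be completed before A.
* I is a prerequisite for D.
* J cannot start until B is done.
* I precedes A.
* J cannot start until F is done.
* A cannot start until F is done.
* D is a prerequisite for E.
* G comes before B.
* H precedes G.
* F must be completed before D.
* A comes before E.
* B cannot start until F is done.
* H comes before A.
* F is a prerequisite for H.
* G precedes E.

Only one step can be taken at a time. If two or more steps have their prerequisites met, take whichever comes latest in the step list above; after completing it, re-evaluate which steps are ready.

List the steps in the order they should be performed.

I, F and C have no prerequisites; I is listed later, so I is first.
F and C are both available; F is listed later → F.
Ready: H, D and C. H is listed later → H.
G, D and C are all available; G is listed later → G.
Now D, C and B have their prerequisites met. D is listed later, so D next.
Ready: C and B. C is listed later → C.
That leaves B as the only ready step → B.
Next only J has its prerequisites met → J.
Next only A has its prerequisites met → A.
Next only E has its prerequisites met → E.

I → F → H → G → D → C → B → J → A → E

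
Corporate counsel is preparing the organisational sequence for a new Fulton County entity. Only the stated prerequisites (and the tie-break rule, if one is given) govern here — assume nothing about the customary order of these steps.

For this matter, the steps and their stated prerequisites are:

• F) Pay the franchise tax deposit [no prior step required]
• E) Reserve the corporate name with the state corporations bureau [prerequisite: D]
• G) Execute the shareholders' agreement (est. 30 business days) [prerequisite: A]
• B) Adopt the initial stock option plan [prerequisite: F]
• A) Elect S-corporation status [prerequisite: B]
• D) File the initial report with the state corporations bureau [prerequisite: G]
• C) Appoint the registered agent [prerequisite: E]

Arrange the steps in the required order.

Only F has no prerequisites, so it is first.
Next only B has its prerequisites met → B.
That leaves A as the only ready step → A.
G needed A, now all done → G.
D needed G, now all done → D.
E is the only step now ready → E.
C is the only step now ready → C.

F → B → A → G → D → E → C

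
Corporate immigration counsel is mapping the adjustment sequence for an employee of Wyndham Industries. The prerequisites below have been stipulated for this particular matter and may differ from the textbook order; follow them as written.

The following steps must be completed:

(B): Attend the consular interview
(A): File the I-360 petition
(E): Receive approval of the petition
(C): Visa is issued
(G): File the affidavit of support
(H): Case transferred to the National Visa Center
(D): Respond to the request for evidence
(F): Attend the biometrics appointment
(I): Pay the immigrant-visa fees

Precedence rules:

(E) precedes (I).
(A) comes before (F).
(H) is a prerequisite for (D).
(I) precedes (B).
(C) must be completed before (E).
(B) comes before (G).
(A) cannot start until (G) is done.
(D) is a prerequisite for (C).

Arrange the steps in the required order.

(H), (D), (C), (E), (I), (B), (G), (A), (F)

(H) is the only step with nothing outstanding, so it goes first.
That leaves (D) as the only ready step → (D).
That leaves (C) as the only ready step → (C).
(E) is the only step now ready → (E).
(I) needed (E), now all done → (I).
(B) is the only step now ready → (B).
(G) is the only step now ready → (G).
That leaves (A) as the only ready step → (A).
(F) is the only step now ready → (F).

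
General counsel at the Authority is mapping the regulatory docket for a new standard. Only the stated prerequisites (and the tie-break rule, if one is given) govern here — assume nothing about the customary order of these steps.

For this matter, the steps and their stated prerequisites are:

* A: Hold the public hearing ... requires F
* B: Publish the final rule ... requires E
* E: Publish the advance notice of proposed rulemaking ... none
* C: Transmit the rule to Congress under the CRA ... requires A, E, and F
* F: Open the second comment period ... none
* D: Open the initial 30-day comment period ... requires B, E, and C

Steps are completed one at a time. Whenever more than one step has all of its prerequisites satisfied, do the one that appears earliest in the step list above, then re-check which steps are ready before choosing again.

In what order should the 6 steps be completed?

E, B, F, A, C, D

Nothing is required for E and F. E is listed earlier → E first.
Now B and F have their prerequisites met. B is listed earlier, so B next.
Next only F has its prerequisites met → F.
Next only A has its prerequisites met → A.
Next only C has its prerequisites met → C.
Next only D has its prerequisites met → D.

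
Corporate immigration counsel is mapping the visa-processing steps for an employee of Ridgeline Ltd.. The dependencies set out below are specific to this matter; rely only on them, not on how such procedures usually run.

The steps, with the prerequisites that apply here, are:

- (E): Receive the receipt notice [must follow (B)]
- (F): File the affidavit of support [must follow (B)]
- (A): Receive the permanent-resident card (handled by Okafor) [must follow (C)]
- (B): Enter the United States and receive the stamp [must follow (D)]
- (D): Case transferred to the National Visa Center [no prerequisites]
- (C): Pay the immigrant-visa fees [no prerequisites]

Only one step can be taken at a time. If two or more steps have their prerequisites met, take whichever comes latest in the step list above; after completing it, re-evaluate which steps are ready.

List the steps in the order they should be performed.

(C) → (D) → (B) → (A) → (F) → (E)

Nothing is required for (C) and (D). (C) is listed later → (C) first.
Now (D) and (A) have their prerequisites met. (D) is listed later, so (D) next.
(B) now also ready, so the ready set is {(B), (A)}; (B) is listed later → (B).
Now (A), (F) and (E) have their prerequisites met. (A) is listed later, so (A) next.
Ready: (F) and (E). (F) is listed later → (F).
That leaves (E) as the only ready step → (E).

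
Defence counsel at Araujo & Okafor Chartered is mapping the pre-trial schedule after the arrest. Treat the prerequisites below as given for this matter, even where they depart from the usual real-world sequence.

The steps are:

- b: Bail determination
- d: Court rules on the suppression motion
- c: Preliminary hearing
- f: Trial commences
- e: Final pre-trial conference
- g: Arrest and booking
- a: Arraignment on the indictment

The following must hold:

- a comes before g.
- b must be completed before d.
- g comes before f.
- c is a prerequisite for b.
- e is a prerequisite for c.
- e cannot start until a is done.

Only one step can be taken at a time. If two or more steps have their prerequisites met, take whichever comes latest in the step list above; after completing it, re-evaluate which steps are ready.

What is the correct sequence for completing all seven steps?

Only a has no prerequisites, so it is first.
g and e are both available; g is listed later → g.
e and f are both available; e is listed later → e.
f and c are both available; f is listed later → f.
c needed e, now all done → c.
b needed c, now all done → b.
Next only d has its prerequisites met → d.

a → g → e → f → c → b → d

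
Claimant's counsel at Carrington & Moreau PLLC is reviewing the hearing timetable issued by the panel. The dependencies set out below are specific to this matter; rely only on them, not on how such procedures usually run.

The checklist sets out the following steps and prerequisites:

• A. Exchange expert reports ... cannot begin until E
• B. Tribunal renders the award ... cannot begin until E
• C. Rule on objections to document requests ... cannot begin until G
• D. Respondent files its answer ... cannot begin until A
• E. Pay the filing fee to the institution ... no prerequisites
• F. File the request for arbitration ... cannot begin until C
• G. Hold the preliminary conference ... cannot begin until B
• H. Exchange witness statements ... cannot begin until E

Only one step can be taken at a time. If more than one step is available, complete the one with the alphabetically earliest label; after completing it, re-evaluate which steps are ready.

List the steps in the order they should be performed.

Only E has no prerequisites, so it is first.
Now A, B and H have their prerequisites met. A has the earlier label, so A next.
Now B, D and H have their prerequisites met. B has the earlier label, so B next.
G now also ready, so the ready set is {D, G, H}; D has the earlier label → D.
G and H are both available; G has the earlier label → G.
C now also ready, so the ready set is {C, H}; C has the earlier label → C.
Now F and H have their prerequisites met. F has the earlier label, so F next.
Next only H has its prerequisites met → H.

E → A → B → D → G → C → F → H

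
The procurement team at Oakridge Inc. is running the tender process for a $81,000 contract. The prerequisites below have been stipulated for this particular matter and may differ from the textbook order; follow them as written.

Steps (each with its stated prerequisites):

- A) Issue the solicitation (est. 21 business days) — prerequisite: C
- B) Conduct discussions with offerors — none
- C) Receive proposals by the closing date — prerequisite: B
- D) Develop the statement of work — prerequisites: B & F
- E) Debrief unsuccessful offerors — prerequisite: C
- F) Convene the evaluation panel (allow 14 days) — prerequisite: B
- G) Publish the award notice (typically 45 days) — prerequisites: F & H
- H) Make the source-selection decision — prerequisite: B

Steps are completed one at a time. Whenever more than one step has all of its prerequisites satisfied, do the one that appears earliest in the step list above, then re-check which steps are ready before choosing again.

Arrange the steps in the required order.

Only B has no prerequisites, so it is first.
C, F and H are all available; C is listed earlier → C.
A and E now also ready, so the ready set is {A, E, F, H}; A is listed earlier → A.
Now E, F and H have their prerequisites met. E is listed earlier, so E next.
F and H are both available; F is listed earlier → F.
D now also ready, so the ready set is {D, H}; D is listed earlier → D.
That leaves H as the only ready step → H.
G is the only step now ready → G.

B, C, A, E, F, D, H, G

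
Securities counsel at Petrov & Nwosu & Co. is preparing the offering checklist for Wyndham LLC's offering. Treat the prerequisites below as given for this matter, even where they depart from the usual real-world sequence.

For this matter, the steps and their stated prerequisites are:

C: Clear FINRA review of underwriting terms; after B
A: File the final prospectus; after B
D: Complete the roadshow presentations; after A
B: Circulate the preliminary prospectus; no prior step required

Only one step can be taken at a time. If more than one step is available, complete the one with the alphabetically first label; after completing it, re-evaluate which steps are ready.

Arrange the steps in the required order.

B A C D

Only B has no prerequisites, so it is first.
A and C are both available; A has the earlier label → A.
Now C and D have their prerequisites met. C has the earlier label, so C next.
That leaves D as the only ready step → D.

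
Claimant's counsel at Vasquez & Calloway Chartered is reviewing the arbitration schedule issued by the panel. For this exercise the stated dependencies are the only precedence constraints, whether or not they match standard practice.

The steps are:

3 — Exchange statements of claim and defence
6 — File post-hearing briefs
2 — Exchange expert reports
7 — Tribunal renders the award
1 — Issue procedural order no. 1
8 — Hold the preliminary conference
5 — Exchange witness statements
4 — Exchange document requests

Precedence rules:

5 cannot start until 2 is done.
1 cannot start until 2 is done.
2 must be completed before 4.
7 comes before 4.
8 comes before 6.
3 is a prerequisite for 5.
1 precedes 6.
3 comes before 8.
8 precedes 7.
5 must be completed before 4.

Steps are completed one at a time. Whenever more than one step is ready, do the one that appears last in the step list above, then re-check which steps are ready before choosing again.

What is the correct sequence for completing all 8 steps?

2 and 3 have no prerequisites; 2 is listed later, so 2 is first.
Now 1 and 3 have their prerequisites met. 1 is listed later, so 1 next.
3 is the only step now ready → 3.
Ready: 5 and 8. 5 is listed later → 5.
That leaves 8 as the only ready step → 8.
Now 7 and 6 have their prerequisites met. 7 is listed later, so 7 next.
Ready: 4 and 6. 4 is listed later → 4.
That leaves 6 as the only ready step → 6.

2 1 3 5 8 7 4 6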